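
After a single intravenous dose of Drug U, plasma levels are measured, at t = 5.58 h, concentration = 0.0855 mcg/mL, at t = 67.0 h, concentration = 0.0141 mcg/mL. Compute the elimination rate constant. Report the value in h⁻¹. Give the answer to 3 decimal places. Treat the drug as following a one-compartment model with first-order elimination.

k = ln(C₁/C₂) / (t₂ − t₁) = ln(0.0855/0.0141) / (67.0 − 5.58)
  = 1.802 / 61.42 = 0.02934 h⁻¹

0.029 h⁻¹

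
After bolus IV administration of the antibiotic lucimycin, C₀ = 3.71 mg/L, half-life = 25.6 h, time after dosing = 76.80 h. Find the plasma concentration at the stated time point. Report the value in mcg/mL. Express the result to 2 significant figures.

k = ln2 / t½ = 0.693147 / 25.6 = 0.02708 h⁻¹
t / t½ = 76.80 / 25.6 = 3 half-lives
C = C₀ × (1/2)^3 = 3.710 × 0.1250 = 0.4638 mg/L
(0.4638 mg/L = 0.4638 mcg/mL)

0.46 mcg/mL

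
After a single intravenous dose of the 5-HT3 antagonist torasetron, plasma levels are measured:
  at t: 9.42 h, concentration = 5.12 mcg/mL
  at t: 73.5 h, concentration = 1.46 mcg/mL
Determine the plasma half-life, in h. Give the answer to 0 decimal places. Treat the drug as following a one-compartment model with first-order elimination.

k = ln(C₁/C₂) / (t₂ − t₁) = ln(5.12/1.46) / (73.5 − 9.42)
  = 1.255 / 64.08 = 0.01958 h⁻¹
t½ = ln2 / k = 0.693147 / 0.01958 = 35.40 h

35 h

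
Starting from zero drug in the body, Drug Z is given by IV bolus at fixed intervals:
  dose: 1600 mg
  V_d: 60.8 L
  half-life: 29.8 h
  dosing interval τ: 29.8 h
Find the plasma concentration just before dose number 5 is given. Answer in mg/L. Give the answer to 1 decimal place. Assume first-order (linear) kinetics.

C₀ per dose = Dose / Vd = 1600 / 60.8 = 26.32 mg/L
k = ln2 / t½ = 0.693147 / 29.8 = 0.02326 h⁻¹
Fraction remaining after one interval: r = e^(−kτ) = e^(−0.02326 × 29.8) = 0.5000
Before dose 5, 4 doses have been given (aged 1τ, 2τ, 3τ, 4τ).
C_trough = C₀ × (r + r² + … + r^4) = C₀ × r(1−r^4)/(1−r)
        = 26.32 × 0.5000 × (1 − 0.06250) / (1 − 0.5000) = 24.68 mg/L

24.7 mg/L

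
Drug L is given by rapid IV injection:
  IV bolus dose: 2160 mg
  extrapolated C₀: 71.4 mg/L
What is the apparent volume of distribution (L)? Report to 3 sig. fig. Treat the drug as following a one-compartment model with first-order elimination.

Vd = Dose / C₀ = 2160 / 71.4 = 30.25 L

30.3 L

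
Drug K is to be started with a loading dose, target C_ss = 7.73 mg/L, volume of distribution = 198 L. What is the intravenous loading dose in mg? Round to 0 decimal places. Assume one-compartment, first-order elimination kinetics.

1531 mg

LD = Css × Vd = 7.73 × 198 = 1531 mg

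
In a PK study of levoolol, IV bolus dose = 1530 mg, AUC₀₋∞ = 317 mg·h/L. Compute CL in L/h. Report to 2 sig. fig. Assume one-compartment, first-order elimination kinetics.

CL = Dose / AUC = 1530 / 317 = 4.826 L/h

4.8 L/h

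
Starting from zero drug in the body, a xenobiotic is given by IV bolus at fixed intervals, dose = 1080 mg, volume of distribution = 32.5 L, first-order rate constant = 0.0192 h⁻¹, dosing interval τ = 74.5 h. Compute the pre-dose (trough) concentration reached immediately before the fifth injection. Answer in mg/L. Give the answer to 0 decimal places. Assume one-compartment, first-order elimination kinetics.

10 mg/L

C₀ per dose = Dose / Vd = 1080 / 32.5 = 33.23 mg/L
Fraction remaining after one interval: r = e^(−kτ) = e^(−0.01920 × 74.5) = 0.2392
Before dose 5, 4 doses have been given (aged 1τ, 2τ, 3τ, 4τ).
C_trough = C₀ × (r + r² + … + r^4) = C₀ × r(1−r^4)/(1−r)
        = 33.23 × 0.2392 × (1 − 0.003274) / (1 − 0.2392) = 10.41 mg/L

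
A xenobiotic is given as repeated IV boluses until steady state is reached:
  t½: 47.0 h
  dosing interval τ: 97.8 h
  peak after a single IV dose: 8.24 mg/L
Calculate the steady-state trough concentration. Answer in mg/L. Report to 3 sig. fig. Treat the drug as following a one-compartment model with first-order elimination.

2.55 mg/L

k = ln2 / t½ = 0.693147 / 47.0 = 0.01475 h⁻¹
e^(−kτ) = e^(−0.01475 × 97.8) = 0.2363
Accumulation ratio R = 1 / (1 − e^(−kτ)) = 1 / (1 − 0.2363) = 1.309
Steady-state trough = C₀ × R × e^(−kτ) = 8.24 × 1.309 × 0.2363 = 2.549 mg/L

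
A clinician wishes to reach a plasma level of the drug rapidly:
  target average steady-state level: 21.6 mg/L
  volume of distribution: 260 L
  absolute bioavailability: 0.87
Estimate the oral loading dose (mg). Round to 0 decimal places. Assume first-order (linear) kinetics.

6455 mg

LD = Css × Vd / F = 21.6 × 260 / 0.87 = 6455 mg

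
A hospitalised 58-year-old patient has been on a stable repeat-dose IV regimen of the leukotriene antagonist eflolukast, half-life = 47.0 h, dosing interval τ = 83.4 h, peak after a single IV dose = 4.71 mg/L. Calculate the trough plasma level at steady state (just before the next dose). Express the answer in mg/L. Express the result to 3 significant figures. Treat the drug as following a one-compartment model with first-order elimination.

k = ln2 / t½ = 0.693147 / 47.0 = 0.01475 h⁻¹
e^(−kτ) = e^(−0.01475 × 83.4) = 0.2922
Accumulation ratio R = 1 / (1 − e^(−kτ)) = 1 / (1 − 0.2922) = 1.413
Steady-state trough = C₀ × R × e^(−kτ) = 4.71 × 1.413 × 0.2922 = 1.945 mg/L

1.95 mg/L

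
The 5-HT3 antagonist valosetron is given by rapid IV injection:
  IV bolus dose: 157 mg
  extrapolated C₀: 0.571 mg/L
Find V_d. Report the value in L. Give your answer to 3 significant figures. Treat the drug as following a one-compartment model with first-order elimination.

275 L

Vd = Dose / C₀ = 157.0 / 0.571 = 275.0 L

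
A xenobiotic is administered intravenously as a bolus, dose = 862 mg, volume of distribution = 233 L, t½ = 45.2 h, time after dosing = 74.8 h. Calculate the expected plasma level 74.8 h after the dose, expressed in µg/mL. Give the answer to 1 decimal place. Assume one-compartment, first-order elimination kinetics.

1.2 µg/mL

C₀ = Dose / Vd = 862.0 / 233 = 3.700 mg/L
k = ln2 / t½ = 0.693147 / 45.2 = 0.01534 h⁻¹
C = C₀ · e^(−k·t) = 3.700 × e^(−0.01534 × 74.8)
  = 3.700 × 0.3175 = 1.175 mg/L
(1.175 mg/L = 1.175 µg/mL)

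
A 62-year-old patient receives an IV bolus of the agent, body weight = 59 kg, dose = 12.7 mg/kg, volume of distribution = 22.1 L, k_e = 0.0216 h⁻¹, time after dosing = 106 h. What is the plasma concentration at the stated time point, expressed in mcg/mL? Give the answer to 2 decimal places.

3.43 mcg/mL

Total dose = 12.7 × 59 = 749.3 mg
C₀ = Dose / Vd = 749.3 / 22.1 = 33.90 mg/L
C = C₀ · e^(−k·t) = 33.90 × e^(−0.02160 × 106)
  = 33.90 × 0.1013 = 3.434 mg/L
(3.434 mg/L = 3.434 mcg/mL)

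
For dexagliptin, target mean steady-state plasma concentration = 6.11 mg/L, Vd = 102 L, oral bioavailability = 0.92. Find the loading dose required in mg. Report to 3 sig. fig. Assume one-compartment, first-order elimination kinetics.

LD = Css × Vd / F = 6.11 × 102 / 0.92 = 677.4 mg

677 mg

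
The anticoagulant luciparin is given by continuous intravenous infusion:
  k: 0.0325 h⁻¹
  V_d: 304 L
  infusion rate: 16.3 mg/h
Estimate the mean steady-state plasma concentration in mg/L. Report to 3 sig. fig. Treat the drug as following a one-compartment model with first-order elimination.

CL = k × Vd = 0.03250 × 304 = 9.880 L/h
At steady state Css = R₀ / CL = 16.3 / 9.880 = 1.650 mg/L

1.65 mg/L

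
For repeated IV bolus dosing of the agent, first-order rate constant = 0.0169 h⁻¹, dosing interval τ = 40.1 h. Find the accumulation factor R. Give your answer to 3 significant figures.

e^(−kτ) = e^(−0.01690 × 40.1) = 0.5078
Accumulation ratio R = 1 / (1 − e^(−kτ)) = 1 / (1 − 0.5078) = 2.032

2.03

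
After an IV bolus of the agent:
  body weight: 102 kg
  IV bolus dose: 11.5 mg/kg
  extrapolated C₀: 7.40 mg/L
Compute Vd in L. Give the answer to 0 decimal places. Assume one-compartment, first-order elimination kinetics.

Dose = 11.5 × 102 = 1173 mg
Vd = Dose / C₀ = 1173 / 7.40 = 158.5 L

159 L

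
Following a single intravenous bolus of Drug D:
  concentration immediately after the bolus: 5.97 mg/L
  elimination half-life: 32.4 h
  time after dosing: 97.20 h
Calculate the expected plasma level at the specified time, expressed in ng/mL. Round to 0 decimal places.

k = ln2 / t½ = 0.693147 / 32.4 = 0.02139 h⁻¹
t / t½ = 97.20 / 32.4 = 3 half-lives
C = C₀ × (1/2)^3 = 5.970 × 0.1250 = 0.7463 mg/L
Convert: 0.7463 mg/L × 1000 = 746.3 ng/mL

746 ng/mL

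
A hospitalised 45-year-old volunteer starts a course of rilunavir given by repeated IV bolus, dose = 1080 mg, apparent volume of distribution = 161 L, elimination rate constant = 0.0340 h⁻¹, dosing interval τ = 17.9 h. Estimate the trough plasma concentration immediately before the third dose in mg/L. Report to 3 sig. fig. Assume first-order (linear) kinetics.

C₀ per dose = Dose / Vd = 1080 / 161 = 6.708 mg/L
Fraction remaining after one interval: r = e^(−kτ) = e^(−0.03400 × 17.9) = 0.5441
Before dose 3, 2 doses have been given (aged 1τ, 2τ).
C_trough = C₀ × (r + r²) = 6.708 × (0.5441 + 0.2960) = 5.635 mg/L

5.64 mg/L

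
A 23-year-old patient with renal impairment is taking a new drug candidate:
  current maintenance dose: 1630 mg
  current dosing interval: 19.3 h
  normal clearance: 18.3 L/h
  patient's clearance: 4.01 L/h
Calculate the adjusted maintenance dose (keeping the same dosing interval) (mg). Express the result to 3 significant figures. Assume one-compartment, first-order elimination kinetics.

357 mg

To keep the same average steady-state level, dosing rate must scale with clearance.
CL ratio = 4.01 / 18.3 = 0.2191
New dose (same interval) = 1630 × 0.2191 = 357.1 mg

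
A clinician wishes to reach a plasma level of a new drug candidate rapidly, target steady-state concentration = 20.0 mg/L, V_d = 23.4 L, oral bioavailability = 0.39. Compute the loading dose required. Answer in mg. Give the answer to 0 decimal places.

1200 mg

LD = Css × Vd / F = 20.0 × 23.4 / 0.39 = 1200 mg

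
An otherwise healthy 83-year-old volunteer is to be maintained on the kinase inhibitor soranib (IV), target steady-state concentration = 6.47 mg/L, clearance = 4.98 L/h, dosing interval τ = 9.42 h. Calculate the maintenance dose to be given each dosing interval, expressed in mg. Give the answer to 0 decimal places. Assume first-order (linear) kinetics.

304 mg

At steady state, Dose/τ = Css × CL.
Dose = Css × CL × τ = 6.47 × 4.980 × 9.42 = 303.5 mg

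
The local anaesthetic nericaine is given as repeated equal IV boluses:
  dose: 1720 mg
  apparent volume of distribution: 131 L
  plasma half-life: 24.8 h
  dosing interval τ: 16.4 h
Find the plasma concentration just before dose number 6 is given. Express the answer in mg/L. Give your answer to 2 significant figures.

20 mg/L

C₀ per dose = Dose / Vd = 1720 / 131 = 13.13 mg/L
k = ln2 / t½ = 0.693147 / 24.8 = 0.02795 h⁻¹
Fraction remaining after one interval: r = e^(−kτ) = e^(−0.02795 × 16.4) = 0.6323
Before dose 6, 5 doses have been given (aged 1τ, 2τ, 3τ, 4τ, 5τ).
C_trough = C₀ × (r + r² + … + r^5) = C₀ × r(1−r^5)/(1−r)
        = 13.13 × 0.6323 × (1 − 0.1011) / (1 − 0.6323) = 20.30 mg/L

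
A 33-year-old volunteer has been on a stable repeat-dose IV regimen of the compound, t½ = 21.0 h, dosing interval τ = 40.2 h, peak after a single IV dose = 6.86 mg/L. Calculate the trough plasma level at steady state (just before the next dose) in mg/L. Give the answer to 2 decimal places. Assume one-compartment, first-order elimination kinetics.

k = ln2 / t½ = 0.693147 / 21.0 = 0.03301 h⁻¹
e^(−kτ) = e^(−0.03301 × 40.2) = 0.2653
Accumulation ratio R = 1 / (1 − e^(−kτ)) = 1 / (1 − 0.2653) = 1.361
Steady-state trough = C₀ × R × e^(−kτ) = 6.86 × 1.361 × 0.2653 = 2.477 mg/L

2.48 mg/L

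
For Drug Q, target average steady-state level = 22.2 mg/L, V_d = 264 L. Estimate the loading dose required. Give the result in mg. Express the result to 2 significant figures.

5900 mg

LD = Css × Vd = 22.2 × 264 = 5861 mg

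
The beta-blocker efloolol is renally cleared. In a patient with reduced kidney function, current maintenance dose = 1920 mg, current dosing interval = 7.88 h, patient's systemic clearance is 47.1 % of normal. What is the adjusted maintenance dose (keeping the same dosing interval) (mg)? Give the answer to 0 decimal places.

To keep the same average steady-state level, dosing rate must scale with clearance.
CL ratio = 47.1 / 100 = 0.4710
New dose (same interval) = 1920 × 0.4710 = 904.3 mg

904 mg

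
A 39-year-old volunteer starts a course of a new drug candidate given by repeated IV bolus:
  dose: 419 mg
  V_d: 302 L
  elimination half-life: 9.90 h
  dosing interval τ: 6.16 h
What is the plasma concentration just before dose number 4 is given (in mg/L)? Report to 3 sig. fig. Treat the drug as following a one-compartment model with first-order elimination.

C₀ per dose = Dose / Vd = 419 / 302 = 1.387 mg/L
k = ln2 / t½ = 0.693147 / 9.90 = 0.07001 h⁻¹
Fraction remaining after one interval: r = e^(−kτ) = e^(−0.07001 × 6.16) = 0.6497
Before dose 4, 3 doses have been given (aged 1τ, 2τ, 3τ).
C_trough = C₀ × (r + r² + … + r^3) = C₀ × r(1−r^3)/(1−r)
        = 1.387 × 0.6497 × (1 − 0.2742) / (1 − 0.6497) = 1.867 mg/L

1.87 mg/L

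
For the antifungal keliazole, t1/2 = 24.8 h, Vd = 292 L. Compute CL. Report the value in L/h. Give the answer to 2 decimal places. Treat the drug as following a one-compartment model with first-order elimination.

k = ln2 / t½ = 0.693147 / 24.8 = 0.02795 h⁻¹
CL = k × Vd = 0.02795 × 292 = 8.161 L/h

8.16 L/h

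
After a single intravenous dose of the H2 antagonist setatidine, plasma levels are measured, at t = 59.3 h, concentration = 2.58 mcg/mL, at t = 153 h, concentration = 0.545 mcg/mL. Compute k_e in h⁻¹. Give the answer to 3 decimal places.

0.017 h⁻¹

k = ln(C₁/C₂) / (t₂ − t₁) = ln(2.58/0.545) / (153 − 59.3)
  = 1.555 / 93.70 = 0.01660 h⁻¹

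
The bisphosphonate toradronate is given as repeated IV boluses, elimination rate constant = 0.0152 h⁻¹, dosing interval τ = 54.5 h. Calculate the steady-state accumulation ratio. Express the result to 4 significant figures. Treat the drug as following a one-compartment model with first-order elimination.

1.775

e^(−kτ) = e^(−0.01520 × 54.5) = 0.4367
Accumulation ratio R = 1 / (1 − e^(−kτ)) = 1 / (1 − 0.4367) = 1.775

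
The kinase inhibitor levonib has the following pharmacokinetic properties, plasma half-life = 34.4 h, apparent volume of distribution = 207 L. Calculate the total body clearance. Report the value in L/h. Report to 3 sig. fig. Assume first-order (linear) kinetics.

4.17 L/h

k = ln2 / t½ = 0.693147 / 34.4 = 0.02015 h⁻¹
CL = k × Vd = 0.02015 × 207 = 4.171 L/h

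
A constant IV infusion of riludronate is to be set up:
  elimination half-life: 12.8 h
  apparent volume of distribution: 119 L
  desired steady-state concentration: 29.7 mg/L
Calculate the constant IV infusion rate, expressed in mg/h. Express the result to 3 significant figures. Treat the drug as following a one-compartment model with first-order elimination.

191 mg/h

k = ln2 / t½ = 0.693147 / 12.8 = 0.05415 h⁻¹
CL = k × Vd = 0.05415 × 119 = 6.444 L/h
At steady state, infusion rate R₀ = Css × CL = 29.7 × 6.444 = 191.4 mg/h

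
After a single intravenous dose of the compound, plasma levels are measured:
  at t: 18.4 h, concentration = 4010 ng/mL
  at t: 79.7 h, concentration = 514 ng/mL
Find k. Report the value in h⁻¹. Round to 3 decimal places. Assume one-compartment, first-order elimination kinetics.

0.034 h⁻¹

k = ln(C₁/C₂) / (t₂ − t₁) = ln(4010/514) / (79.7 − 18.4)
  = 2.054 / 61.30 = 0.03351 h⁻¹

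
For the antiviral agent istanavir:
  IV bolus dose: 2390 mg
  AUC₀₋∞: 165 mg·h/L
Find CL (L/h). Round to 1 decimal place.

14.5 L/h

CL = Dose / AUC = 2390 / 165 = 14.48 L/h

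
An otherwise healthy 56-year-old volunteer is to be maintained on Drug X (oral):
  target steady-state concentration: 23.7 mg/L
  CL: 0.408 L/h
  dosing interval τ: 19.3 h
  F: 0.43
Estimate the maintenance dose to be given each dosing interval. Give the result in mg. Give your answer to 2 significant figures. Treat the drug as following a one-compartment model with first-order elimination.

At steady state, F × (Dose/τ) = Css × CL.
Dose = Css × CL × τ / F = 23.7 × 0.4080 × 19.3 / 0.43 = 434.0 mg

430 mg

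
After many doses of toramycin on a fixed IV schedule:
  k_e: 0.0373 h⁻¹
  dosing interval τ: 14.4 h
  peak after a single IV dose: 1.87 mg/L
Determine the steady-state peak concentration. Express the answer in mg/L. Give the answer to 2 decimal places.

e^(−kτ) = e^(−0.03730 × 14.4) = 0.5844
Accumulation ratio R = 1 / (1 − e^(−kτ)) = 1 / (1 − 0.5844) = 2.406
Steady-state peak = C₀ × R = 1.87 × 2.406 = 4.499 mg/L

4.50 mg/L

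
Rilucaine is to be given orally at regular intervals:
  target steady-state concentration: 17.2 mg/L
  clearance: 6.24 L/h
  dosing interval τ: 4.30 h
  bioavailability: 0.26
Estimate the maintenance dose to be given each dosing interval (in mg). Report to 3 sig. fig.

1780 mg

At steady state, F × (Dose/τ) = Css × CL.
Dose = Css × CL × τ / F = 17.2 × 6.240 × 4.30 / 0.26 = 1775 mg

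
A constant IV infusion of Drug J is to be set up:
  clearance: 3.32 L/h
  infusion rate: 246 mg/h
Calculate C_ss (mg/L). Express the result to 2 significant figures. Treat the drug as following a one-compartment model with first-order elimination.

At steady state Css = R₀ / CL = 246 / 3.320 = 74.10 mg/L

74 mg/L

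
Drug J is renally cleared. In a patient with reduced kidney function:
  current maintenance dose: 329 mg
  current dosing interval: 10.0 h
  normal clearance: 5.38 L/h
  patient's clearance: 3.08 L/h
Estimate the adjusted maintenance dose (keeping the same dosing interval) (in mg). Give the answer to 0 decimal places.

188 mg

To keep the same average steady-state level, dosing rate must scale with clearance.
CL ratio = 3.08 / 5.38 = 0.5725
New dose (same interval) = 329 × 0.5725 = 188.4 mg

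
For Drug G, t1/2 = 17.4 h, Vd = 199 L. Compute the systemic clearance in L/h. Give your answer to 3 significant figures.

7.93 L/h

k = ln2 / t½ = 0.693147 / 17.4 = 0.03984 h⁻¹
CL = k × Vd = 0.03984 × 199 = 7.928 L/h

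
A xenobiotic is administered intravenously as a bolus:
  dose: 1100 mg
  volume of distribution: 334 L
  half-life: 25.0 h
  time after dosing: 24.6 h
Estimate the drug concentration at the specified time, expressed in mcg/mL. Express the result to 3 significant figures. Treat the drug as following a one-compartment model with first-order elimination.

1.67 mcg/mL

C₀ = Dose / Vd = 1100 / 334 = 3.293 mg/L
k = ln2 / t½ = 0.693147 / 25.0 = 0.02773 h⁻¹
C = C₀ · e^(−k·t) = 3.293 × e^(−0.02773 × 24.6)
  = 3.293 × 0.5055 = 1.665 mg/L
(1.665 mg/L = 1.665 mcg/mL)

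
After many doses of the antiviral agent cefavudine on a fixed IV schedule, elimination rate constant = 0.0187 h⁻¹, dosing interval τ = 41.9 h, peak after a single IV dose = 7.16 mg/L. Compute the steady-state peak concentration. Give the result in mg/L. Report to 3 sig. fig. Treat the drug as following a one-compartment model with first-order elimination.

13.2 mg/L

e^(−kτ) = e^(−0.01870 × 41.9) = 0.4568
Accumulation ratio R = 1 / (1 − e^(−kτ)) = 1 / (1 − 0.4568) = 1.841
Steady-state peak = C₀ × R = 7.16 × 1.841 = 13.18 mg/L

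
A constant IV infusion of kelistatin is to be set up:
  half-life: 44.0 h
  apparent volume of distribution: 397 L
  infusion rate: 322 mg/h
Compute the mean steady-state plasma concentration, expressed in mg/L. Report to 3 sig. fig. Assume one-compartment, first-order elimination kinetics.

k = ln2 / t½ = 0.693147 / 44.0 = 0.01575 h⁻¹
CL = k × Vd = 0.01575 × 397 = 6.253 L/h
At steady state Css = R₀ / CL = 322 / 6.253 = 51.50 mg/L

51.5 mg/L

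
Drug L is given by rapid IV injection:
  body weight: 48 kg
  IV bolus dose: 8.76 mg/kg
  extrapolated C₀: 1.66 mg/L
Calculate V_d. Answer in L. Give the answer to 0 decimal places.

253 L

Dose = 8.76 × 48 = 420.5 mg
Vd = Dose / C₀ = 420.5 / 1.66 = 253.3 L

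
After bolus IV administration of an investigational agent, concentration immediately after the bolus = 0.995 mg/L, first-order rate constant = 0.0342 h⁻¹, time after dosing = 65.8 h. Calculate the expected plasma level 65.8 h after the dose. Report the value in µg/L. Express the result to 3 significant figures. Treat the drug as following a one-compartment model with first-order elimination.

C = C₀ · e^(−k·t) = 0.9950 × e^(−0.03420 × 65.8)
  = 0.9950 × 0.1054 = 0.1049 mg/L
Convert: 0.1049 mg/L × 1000 = 104.9 µg/L

105 µg/L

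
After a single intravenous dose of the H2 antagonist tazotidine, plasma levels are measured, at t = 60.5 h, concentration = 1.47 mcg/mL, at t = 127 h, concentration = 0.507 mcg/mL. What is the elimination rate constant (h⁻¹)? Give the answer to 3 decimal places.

k = ln(C₁/C₂) / (t₂ − t₁) = ln(1.47/0.507) / (127 − 60.5)
  = 1.065 / 66.50 = 0.01602 h⁻¹

0.016 h⁻¹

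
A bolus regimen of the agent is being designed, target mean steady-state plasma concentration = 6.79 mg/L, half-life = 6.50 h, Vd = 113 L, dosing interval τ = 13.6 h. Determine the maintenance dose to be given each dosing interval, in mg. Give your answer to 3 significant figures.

k = ln2 / t½ = 0.693147 / 6.50 = 0.1066 h⁻¹
CL = k × Vd = 0.1066 × 113 = 12.05 L/h
At steady state, Dose/τ = Css × CL.
Dose = Css × CL × τ = 6.79 × 12.05 × 13.6 = 1113 mg

1110 mg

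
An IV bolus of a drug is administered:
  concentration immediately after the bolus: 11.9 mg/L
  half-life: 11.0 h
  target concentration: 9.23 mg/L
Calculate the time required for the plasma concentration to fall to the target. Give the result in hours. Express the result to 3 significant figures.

k = ln2 / t½ = 0.693147 / 11.0 = 0.06301 h⁻¹
t = ln(C₀ / C) / k = ln(11.90 / 9.23) / 0.06301
  = ln(1.289) / 0.06301 = 0.2539 / 0.06301 = 4.030 h

4.03 h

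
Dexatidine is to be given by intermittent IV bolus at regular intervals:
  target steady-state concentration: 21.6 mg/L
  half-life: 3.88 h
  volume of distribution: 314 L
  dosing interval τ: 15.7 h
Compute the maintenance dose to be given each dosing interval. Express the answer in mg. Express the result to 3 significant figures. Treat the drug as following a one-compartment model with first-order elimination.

19000 mg

k = ln2 / t½ = 0.693147 / 3.88 = 0.1786 h⁻¹
CL = k × Vd = 0.1786 × 314 = 56.08 L/h
At steady state, Dose/τ = Css × CL.
Dose = Css × CL × τ = 21.6 × 56.08 × 15.7 = 19020 mg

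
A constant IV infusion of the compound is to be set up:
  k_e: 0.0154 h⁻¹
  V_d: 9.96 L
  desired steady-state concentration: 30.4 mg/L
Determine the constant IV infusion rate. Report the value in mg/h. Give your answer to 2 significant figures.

4.7 mg/h

CL = k × Vd = 0.01540 × 9.96 = 0.1534 L/h
At steady state, infusion rate R₀ = Css × CL = 30.4 × 0.1534 = 4.663 mg/h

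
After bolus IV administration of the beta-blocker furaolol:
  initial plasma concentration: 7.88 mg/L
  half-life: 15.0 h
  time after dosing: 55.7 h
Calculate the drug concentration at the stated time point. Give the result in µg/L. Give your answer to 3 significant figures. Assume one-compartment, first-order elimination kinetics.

601 µg/L

k = ln2 / t½ = 0.693147 / 15.0 = 0.04621 h⁻¹
C = C₀ · e^(−k·t) = 7.880 × e^(−0.04621 × 55.7)
  = 7.880 × 0.07624 = 0.6008 mg/L
Convert: 0.6008 mg/L × 1000 = 600.8 µg/L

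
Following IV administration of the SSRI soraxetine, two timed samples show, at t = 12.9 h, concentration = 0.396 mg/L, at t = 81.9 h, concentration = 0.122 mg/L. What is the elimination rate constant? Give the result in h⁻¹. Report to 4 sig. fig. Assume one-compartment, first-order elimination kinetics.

k = ln(C₁/C₂) / (t₂ − t₁) = ln(0.396/0.122) / (81.9 − 12.9)
  = 1.177 / 69.00 = 0.01706 h⁻¹

0.01706 h⁻¹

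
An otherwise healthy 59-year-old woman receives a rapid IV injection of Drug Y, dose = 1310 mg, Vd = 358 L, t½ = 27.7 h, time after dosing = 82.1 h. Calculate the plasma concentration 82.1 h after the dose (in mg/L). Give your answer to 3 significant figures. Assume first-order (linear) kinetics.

0.469 mg/L

C₀ = Dose / Vd = 1310 / 358 = 3.659 mg/L
k = ln2 / t½ = 0.693147 / 27.7 = 0.02502 h⁻¹
C = C₀ · e^(−k·t) = 3.659 × e^(−0.02502 × 82.1)
  = 3.659 × 0.1282 = 0.4691 mg/L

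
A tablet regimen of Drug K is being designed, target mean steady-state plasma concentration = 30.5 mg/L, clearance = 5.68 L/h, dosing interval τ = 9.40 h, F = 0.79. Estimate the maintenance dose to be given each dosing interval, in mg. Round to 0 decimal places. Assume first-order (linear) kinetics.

2061 mg

At steady state, F × (Dose/τ) = Css × CL.
Dose = Css × CL × τ / F = 30.5 × 5.680 × 9.40 / 0.79 = 2061 mg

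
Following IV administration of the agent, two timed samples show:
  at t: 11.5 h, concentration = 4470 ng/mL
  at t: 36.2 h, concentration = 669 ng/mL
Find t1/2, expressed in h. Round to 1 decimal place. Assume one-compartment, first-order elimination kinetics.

9.0 h

k = ln(C₁/C₂) / (t₂ − t₁) = ln(4470/669) / (36.2 − 11.5)
  = 1.899 / 24.70 = 0.07688 h⁻¹
t½ = ln2 / k = 0.693147 / 0.07688 = 9.016 h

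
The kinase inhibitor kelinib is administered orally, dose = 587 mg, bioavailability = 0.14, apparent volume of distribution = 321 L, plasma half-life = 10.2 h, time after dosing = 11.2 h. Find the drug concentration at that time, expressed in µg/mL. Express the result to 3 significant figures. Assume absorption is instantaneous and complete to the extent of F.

Amount reaching circulation = F × Dose = 0.14 × 587.0 = 82.18 mg
C₀ = F·Dose / Vd = 82.18 / 321 = 0.2560 mg/L
k = ln2 / t½ = 0.693147 / 10.2 = 0.06796 h⁻¹
C = C₀ · e^(−k·t) = 0.2560 × e^(−0.06796 × 11.2)
  = 0.2560 × 0.4671 = 0.1196 mg/L
(0.1196 mg/L = 0.1196 µg/mL)

0.120 µg/mL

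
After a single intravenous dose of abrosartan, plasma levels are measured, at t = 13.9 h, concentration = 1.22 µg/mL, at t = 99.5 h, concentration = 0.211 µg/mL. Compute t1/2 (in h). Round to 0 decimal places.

34 h

k = ln(C₁/C₂) / (t₂ − t₁) = ln(1.22/0.211) / (99.5 − 13.9)
  = 1.755 / 85.60 = 0.02050 h⁻¹
t½ = ln2 / k = 0.693147 / 0.02050 = 33.81 h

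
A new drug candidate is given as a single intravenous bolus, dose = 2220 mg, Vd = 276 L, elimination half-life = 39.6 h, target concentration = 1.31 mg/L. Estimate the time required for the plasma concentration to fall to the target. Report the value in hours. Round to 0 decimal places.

104 h

C₀ = Dose / Vd = 2220 / 276 = 8.043 mg/L
k = ln2 / t½ = 0.693147 / 39.6 = 0.01750 h⁻¹
t = ln(C₀ / C) / k = ln(8.043 / 1.31) / 0.01750
  = ln(6.140) / 0.01750 = 1.815 / 0.01750 = 103.7 h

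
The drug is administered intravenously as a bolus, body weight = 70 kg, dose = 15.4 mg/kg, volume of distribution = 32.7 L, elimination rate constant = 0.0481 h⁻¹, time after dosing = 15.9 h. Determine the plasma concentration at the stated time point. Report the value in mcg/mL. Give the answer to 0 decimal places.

Total dose = 15.4 × 70 = 1078 mg
C₀ = Dose / Vd = 1078 / 32.7 = 32.97 mg/L
C = C₀ · e^(−k·t) = 32.97 × e^(−0.04810 × 15.9)
  = 32.97 × 0.4654 = 15.34 mg/L
(15.34 mg/L = 15.34 mcg/mL)

15 mcg/mL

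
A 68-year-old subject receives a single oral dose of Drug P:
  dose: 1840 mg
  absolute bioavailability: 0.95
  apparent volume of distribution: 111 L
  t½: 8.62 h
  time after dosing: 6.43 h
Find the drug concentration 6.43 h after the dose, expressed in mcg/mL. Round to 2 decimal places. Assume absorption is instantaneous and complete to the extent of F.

9.39 mcg/mL

Amount reaching circulation = F × Dose = 0.95 × 1840 = 1748 mg
C₀ = F·Dose / Vd = 1748 / 111 = 15.75 mg/L
k = ln2 / t½ = 0.693147 / 8.62 = 0.08041 h⁻¹
C = C₀ · e^(−k·t) = 15.75 × e^(−0.08041 × 6.43)
  = 15.75 × 0.5963 = 9.392 mg/L
(9.392 mg/L = 9.392 mcg/mL)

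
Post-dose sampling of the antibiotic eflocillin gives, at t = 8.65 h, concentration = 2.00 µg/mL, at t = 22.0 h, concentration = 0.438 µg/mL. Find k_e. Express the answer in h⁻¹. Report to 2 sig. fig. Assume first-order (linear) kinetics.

0.11 h⁻¹

k = ln(C₁/C₂) / (t₂ − t₁) = ln(2.00/0.438) / (22.0 − 8.65)
  = 1.519 / 13.35 = 0.1138 h⁻¹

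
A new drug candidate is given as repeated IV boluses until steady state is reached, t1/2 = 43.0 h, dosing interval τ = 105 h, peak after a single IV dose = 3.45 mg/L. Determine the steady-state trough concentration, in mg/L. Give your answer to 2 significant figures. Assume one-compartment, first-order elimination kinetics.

k = ln2 / t½ = 0.693147 / 43.0 = 0.01612 h⁻¹
e^(−kτ) = e^(−0.01612 × 105) = 0.1840
Accumulation ratio R = 1 / (1 − e^(−kτ)) = 1 / (1 − 0.1840) = 1.225
Steady-state trough = C₀ × R × e^(−kτ) = 3.45 × 1.225 × 0.1840 = 0.7776 mg/L

0.78 mg/L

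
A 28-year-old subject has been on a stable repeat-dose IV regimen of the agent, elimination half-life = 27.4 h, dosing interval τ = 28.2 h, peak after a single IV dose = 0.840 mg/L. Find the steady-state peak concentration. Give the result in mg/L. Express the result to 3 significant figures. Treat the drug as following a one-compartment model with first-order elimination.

1.65 mg/L

k = ln2 / t½ = 0.693147 / 27.4 = 0.02530 h⁻¹
e^(−kτ) = e^(−0.02530 × 28.2) = 0.4899
Accumulation ratio R = 1 / (1 − e^(−kτ)) = 1 / (1 − 0.4899) = 1.960
Steady-state peak = C₀ × R = 0.840 × 1.960 = 1.646 mg/L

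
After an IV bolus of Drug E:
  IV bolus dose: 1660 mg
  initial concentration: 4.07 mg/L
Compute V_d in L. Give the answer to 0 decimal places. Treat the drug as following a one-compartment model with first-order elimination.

408 L

Vd = Dose / C₀ = 1660 / 4.07 = 407.9 L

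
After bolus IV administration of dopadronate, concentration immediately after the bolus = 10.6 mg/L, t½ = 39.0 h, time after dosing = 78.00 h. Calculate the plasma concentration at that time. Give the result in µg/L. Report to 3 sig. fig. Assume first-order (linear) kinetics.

2650 µg/L

k = ln2 / t½ = 0.693147 / 39.0 = 0.01777 h⁻¹
t / t½ = 78.00 / 39.0 = 2 half-lives
C = C₀ × (1/2)^2 = 10.60 × 0.2500 = 2.650 mg/L
Convert: 2.650 mg/L × 1000 = 2650 µg/L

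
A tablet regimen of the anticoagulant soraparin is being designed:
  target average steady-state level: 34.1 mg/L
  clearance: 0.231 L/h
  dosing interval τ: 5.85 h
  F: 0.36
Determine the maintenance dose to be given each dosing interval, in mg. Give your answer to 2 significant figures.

130 mg

At steady state, F × (Dose/τ) = Css × CL.
Dose = Css × CL × τ / F = 34.1 × 0.2310 × 5.85 / 0.36 = 128.0 mg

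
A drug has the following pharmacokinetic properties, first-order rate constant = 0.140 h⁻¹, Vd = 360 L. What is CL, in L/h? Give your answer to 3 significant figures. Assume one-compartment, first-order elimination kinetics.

CL = k × Vd = 0.140 × 360 = 50.40 L/h

50.4 L/h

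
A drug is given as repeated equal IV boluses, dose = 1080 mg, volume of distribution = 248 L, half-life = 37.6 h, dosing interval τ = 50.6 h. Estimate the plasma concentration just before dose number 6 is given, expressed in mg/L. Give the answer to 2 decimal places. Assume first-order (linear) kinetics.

C₀ per dose = Dose / Vd = 1080 / 248 = 4.355 mg/L
k = ln2 / t½ = 0.693147 / 37.6 = 0.01843 h⁻¹
Fraction remaining after one interval: r = e^(−kτ) = e^(−0.01843 × 50.6) = 0.3935
Before dose 6, 5 doses have been given (aged 1τ, 2τ, 3τ, 4τ, 5τ).
C_trough = C₀ × (r + r² + … + r^5) = C₀ × r(1−r^5)/(1−r)
        = 4.355 × 0.3935 × (1 − 0.009435) / (1 − 0.3935) = 2.799 mg/L

2.80 mg/L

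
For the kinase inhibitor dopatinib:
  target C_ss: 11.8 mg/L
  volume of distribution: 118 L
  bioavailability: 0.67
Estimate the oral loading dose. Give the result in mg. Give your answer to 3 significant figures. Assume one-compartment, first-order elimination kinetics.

LD = Css × Vd / F = 11.8 × 118 / 0.67 = 2078 mg

2080 mg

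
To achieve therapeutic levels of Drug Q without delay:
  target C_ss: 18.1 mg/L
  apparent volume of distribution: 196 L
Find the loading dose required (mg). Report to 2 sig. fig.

LD = Css × Vd = 18.1 × 196 = 3548 mg

3500 mg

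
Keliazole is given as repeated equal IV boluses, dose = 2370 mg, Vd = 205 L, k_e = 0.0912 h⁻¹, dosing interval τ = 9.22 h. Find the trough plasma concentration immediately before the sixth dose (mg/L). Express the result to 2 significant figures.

C₀ per dose = Dose / Vd = 2370 / 205 = 11.56 mg/L
Fraction remaining after one interval: r = e^(−kτ) = e^(−0.09120 × 9.22) = 0.4313
Before dose 6, 5 doses have been given (aged 1τ, 2τ, 3τ, 4τ, 5τ).
C_trough = C₀ × (r + r² + … + r^5) = C₀ × r(1−r^5)/(1−r)
        = 11.56 × 0.4313 × (1 − 0.01492) / (1 − 0.4313) = 8.636 mg/L

8.6 mg/L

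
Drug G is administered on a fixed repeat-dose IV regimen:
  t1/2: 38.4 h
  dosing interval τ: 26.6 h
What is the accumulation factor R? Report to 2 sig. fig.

2.6

k = ln2 / t½ = 0.693147 / 38.4 = 0.01805 h⁻¹
e^(−kτ) = e^(−0.01805 × 26.6) = 0.6187
Accumulation ratio R = 1 / (1 − e^(−kτ)) = 1 / (1 − 0.6187) = 2.623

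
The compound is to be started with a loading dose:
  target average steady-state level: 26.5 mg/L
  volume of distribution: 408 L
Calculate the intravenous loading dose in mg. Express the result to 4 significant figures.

LD = Css × Vd = 26.5 × 408 = 10810 mg

10810 mg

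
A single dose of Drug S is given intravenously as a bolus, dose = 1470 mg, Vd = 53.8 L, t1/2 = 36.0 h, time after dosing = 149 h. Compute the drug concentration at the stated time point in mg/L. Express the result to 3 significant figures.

1.55 mg/L

C₀ = Dose / Vd = 1470 / 53.8 = 27.32 mg/L
k = ln2 / t½ = 0.693147 / 36.0 = 0.01925 h⁻¹
C = C₀ · e^(−k·t) = 27.32 × e^(−0.01925 × 149)
  = 27.32 × 0.05680 = 1.552 mg/L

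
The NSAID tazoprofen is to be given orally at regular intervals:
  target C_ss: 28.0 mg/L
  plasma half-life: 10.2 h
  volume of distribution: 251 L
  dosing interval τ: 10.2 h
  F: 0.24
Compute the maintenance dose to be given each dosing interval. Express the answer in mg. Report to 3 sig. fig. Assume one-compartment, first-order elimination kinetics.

k = ln2 / t½ = 0.693147 / 10.2 = 0.06796 h⁻¹
CL = k × Vd = 0.06796 × 251 = 17.06 L/h
At steady state, F × (Dose/τ) = Css × CL.
Dose = Css × CL × τ / F = 28.0 × 17.06 × 10.2 / 0.24 = 20300 mg

20300 mg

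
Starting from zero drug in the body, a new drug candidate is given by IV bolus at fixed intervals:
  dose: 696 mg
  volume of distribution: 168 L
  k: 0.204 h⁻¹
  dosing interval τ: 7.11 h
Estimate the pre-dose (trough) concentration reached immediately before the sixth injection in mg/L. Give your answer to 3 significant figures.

C₀ per dose = Dose / Vd = 696 / 168 = 4.143 mg/L
Fraction remaining after one interval: r = e^(−kτ) = e^(−0.2040 × 7.11) = 0.2345
Before dose 6, 5 doses have been given (aged 1τ, 2τ, 3τ, 4τ, 5τ).
C_trough = C₀ × (r + r² + … + r^5) = C₀ × r(1−r^5)/(1−r)
        = 4.143 × 0.2345 × (1 − 0.0007091) / (1 − 0.2345) = 1.268 mg/L

1.27 mg/L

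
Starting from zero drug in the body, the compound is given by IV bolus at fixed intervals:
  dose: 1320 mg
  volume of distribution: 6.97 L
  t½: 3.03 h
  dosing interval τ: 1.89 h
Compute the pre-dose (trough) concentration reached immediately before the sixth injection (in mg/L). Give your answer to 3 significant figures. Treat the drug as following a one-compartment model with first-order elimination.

C₀ per dose = Dose / Vd = 1320 / 6.97 = 189.4 mg/L
k = ln2 / t½ = 0.693147 / 3.03 = 0.2288 h⁻¹
Fraction remaining after one interval: r = e^(−kτ) = e^(−0.2288 × 1.89) = 0.6489
Before dose 6, 5 doses have been given (aged 1τ, 2τ, 3τ, 4τ, 5τ).
C_trough = C₀ × (r + r² + … + r^5) = C₀ × r(1−r^5)/(1−r)
        = 189.4 × 0.6489 × (1 − 0.1151) / (1 − 0.6489) = 309.8 mg/L

310 mg/L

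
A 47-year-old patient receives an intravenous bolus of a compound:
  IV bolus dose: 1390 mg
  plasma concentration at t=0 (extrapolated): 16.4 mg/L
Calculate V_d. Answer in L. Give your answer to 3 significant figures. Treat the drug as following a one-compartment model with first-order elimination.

Vd = Dose / C₀ = 1390 / 16.4 = 84.76 L

84.8 L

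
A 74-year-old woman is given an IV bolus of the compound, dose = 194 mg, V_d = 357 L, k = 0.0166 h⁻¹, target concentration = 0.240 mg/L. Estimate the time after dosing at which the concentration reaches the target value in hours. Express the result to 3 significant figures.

49.2 h

C₀ = Dose / Vd = 194.0 / 357 = 0.5434 mg/L
t = ln(C₀ / C) / k = ln(0.5434 / 0.240) / 0.01660
  = ln(2.264) / 0.01660 = 0.8171 / 0.01660 = 49.22 h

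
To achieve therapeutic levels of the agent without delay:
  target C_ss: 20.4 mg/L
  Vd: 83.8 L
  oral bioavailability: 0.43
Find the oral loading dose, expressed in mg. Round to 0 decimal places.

3976 mg

LD = Css × Vd / F = 20.4 × 83.8 / 0.43 = 3976 mg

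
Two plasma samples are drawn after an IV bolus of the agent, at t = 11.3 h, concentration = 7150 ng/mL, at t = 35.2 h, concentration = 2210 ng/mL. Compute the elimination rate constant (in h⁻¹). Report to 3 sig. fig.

0.0491 h⁻¹

k = ln(C₁/C₂) / (t₂ − t₁) = ln(7150/2210) / (35.2 − 11.3)
  = 1.174 / 23.90 = 0.04912 h⁻¹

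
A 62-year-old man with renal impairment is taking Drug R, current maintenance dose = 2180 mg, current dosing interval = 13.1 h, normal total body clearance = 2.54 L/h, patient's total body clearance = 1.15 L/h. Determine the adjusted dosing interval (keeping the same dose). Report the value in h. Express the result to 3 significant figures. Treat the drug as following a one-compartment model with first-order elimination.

28.9 h

To keep the same average steady-state level, dosing rate must scale with clearance.
CL ratio = 1.15 / 2.54 = 0.4528
New interval (same dose) = 13.1 / 0.4528 = 28.93 h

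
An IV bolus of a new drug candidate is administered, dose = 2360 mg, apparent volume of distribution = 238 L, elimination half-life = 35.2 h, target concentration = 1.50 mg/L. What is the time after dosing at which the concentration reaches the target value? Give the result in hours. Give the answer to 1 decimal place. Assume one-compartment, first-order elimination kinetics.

C₀ = Dose / Vd = 2360 / 238 = 9.916 mg/L
k = ln2 / t½ = 0.693147 / 35.2 = 0.01969 h⁻¹
t = ln(C₀ / C) / k = ln(9.916 / 1.50) / 0.01969
  = ln(6.611) / 0.01969 = 1.889 / 0.01969 = 95.94 h

95.9 h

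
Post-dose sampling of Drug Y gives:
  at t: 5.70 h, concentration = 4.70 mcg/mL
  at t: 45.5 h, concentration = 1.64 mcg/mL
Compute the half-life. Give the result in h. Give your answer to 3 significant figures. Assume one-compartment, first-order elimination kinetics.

k = ln(C₁/C₂) / (t₂ − t₁) = ln(4.70/1.64) / (45.5 − 5.70)
  = 1.053 / 39.80 = 0.02646 h⁻¹
t½ = ln2 / k = 0.693147 / 0.02646 = 26.20 h

26.2 h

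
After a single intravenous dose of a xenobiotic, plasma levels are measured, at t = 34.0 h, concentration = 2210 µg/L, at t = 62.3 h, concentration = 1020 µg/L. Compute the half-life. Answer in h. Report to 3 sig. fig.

k = ln(C₁/C₂) / (t₂ − t₁) = ln(2210/1020) / (62.3 − 34.0)
  = 0.7732 / 28.30 = 0.02732 h⁻¹
t½ = ln2 / k = 0.693147 / 0.02732 = 25.37 h

25.4 h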